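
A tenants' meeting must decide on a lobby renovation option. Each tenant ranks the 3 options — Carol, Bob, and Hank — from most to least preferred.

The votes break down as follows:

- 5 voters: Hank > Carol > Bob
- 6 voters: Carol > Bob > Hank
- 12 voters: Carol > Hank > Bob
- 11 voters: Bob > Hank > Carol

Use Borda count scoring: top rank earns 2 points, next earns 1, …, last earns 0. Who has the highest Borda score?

Carol

Borda scores:
  Carol: 5·1 + 6·2 + 12·2 + 11·0 = 41
  Bob: 5·0 + 6·1 + 12·0 + 11·2 = 28
  Hank: 5·2 + 6·0 + 12·1 + 11·1 = 33
Carol has the highest total.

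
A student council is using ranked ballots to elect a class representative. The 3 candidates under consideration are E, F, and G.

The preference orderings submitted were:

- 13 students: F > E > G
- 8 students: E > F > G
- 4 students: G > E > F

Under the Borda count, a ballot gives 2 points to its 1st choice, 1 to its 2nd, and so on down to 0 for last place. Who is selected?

Borda scores:
  E: 13·1 + 8·2 + 4·1 = 33
  F: 13·2 + 8·1 + 4·0 = 34
  G: 13·0 + 8·0 + 4·2 = 8
F has the highest total.

F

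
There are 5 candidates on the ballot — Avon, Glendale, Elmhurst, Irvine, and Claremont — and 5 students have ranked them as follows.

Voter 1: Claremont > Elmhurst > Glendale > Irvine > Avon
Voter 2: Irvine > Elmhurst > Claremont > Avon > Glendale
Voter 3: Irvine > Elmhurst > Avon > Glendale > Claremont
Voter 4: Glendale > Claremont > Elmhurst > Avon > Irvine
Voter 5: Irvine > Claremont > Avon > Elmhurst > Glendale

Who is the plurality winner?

Irvine

First-place vote totals:
  Avon: 0
  Glendale: 1
  Elmhurst: 0
  Irvine: 3
  Claremont: 1
Irvine has the most first-place votes.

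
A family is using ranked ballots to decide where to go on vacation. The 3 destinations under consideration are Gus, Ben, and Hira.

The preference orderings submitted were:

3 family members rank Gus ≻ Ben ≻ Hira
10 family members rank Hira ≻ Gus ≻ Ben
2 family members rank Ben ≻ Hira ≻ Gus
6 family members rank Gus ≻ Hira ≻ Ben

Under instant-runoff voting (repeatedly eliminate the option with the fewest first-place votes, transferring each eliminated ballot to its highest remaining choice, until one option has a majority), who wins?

Round 1: Hira 10, Gus 9, Ben 2. Ben has the fewest and is eliminated.
Round 2: Hira 12, Gus 9. Hira has a majority.

Hira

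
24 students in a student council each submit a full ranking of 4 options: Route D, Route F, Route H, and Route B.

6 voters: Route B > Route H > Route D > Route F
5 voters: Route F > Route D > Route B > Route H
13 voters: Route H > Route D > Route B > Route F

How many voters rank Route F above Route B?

5

Ballots ranking Route F above Route B: 5.
Ballots ranking Route B above Route F: 6+13 = 19.
So 5 of 24 voters prefer Route F to Route B.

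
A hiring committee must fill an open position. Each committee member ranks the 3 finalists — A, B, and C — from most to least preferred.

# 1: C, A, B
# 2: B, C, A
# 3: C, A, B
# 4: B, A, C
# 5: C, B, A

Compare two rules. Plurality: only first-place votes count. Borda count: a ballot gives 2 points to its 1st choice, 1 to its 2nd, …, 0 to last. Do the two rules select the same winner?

Yes

Plurality first-place counts: A 0, B 2, C 3 → C.
Borda totals: A 3, B 5, C 7 → C.
The two rules agree on C.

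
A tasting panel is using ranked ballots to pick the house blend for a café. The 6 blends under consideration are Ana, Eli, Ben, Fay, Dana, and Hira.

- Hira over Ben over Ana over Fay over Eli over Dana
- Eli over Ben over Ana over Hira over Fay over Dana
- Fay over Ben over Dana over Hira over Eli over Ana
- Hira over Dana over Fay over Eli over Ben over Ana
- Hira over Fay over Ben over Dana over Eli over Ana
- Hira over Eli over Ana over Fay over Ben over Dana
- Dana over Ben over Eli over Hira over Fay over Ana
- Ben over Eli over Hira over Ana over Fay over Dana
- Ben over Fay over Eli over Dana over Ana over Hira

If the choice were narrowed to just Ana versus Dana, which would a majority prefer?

Dana

Ballots ranking Ana above Dana: 4.
Ballots ranking Dana above Ana: 5.
Dana wins the head-to-head, 5–4.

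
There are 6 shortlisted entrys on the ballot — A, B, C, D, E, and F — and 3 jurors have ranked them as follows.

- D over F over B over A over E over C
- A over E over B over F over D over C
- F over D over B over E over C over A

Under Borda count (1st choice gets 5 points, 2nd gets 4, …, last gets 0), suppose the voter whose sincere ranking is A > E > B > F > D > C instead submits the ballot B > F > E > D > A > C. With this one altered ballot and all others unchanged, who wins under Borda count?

F

Borda totals with the altered ballot: A 3, B 11, C 1, D 11, E 6, F 13.
The winner is unchanged: still F.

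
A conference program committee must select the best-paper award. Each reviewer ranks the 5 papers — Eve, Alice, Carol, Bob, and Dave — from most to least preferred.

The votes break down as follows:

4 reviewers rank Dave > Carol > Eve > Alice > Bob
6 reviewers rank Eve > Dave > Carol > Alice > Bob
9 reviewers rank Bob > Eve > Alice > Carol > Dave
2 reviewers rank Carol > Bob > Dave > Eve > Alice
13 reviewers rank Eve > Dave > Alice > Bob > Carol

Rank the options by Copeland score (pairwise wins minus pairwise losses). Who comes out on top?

Eve

Pairwise results:
  Eve vs Alice: Eve wins 34–0.
  Eve vs Carol: Eve wins 28–6.
  Eve vs Bob: Eve wins 23–11.
  Eve vs Dave: Eve wins 28–6.
  Alice vs Carol: Alice wins 22–12.
  Alice vs Bob: Alice wins 23–11.
  Alice vs Dave: Dave wins 25–9.
  Carol vs Bob: Bob wins 22–12.
  Carol vs Dave: Dave wins 23–11.
  Bob vs Dave: Dave wins 23–11.
Copeland scores (wins − losses):
  Eve: 4 − 0 = 4
  Alice: 2 − 2 = 0
  Carol: 0 − 4 = -4
  Bob: 1 − 3 = -2
  Dave: 3 − 1 = 2
Eve has the best Copeland score.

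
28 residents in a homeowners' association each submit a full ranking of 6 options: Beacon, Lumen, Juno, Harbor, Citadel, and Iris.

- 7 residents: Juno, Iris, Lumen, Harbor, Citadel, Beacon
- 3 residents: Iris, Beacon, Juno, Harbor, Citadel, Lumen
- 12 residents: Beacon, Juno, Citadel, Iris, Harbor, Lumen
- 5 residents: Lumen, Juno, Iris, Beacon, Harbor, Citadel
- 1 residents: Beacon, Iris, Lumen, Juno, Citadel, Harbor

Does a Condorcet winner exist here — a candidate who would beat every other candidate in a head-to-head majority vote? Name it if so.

Head-to-head results (28 voters total):
Beacon vs Lumen: Beacon wins 16–12.
Beacon vs Juno: Beacon wins 16–12.
Beacon vs Harbor: Beacon wins 21–7.
Beacon vs Citadel: Beacon wins 21–7.
Beacon vs Iris: Iris wins 15–13.
Lumen vs Juno: Juno wins 22–6.
Lumen vs Harbor: Harbor wins 15–13.
Lumen vs Citadel: Citadel wins 15–13.
Lumen vs Iris: Iris wins 23–5.
Juno vs Harbor: Juno wins 28–0.
Juno vs Citadel: Juno wins 28–0.
Juno vs Iris: Juno wins 24–4.
Harbor vs Citadel: Harbor wins 15–13.
Harbor vs Iris: Iris wins 28–0.
Citadel vs Iris: Iris wins 16–12.
No candidate beats all others: Beacon beats Juno beats Iris beats Beacon, a majority cycle.

None — there is no Condorcet winner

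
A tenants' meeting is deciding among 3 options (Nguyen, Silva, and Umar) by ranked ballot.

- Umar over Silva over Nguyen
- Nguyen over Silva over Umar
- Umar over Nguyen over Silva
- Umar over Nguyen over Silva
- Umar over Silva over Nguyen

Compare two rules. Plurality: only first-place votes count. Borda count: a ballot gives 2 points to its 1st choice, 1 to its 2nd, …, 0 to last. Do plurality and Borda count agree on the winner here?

Plurality first-place counts: Nguyen 1, Silva 0, Umar 4 → Umar.
Borda totals: Nguyen 4, Silva 3, Umar 8 → Umar.
The two rules agree on Umar.

Yes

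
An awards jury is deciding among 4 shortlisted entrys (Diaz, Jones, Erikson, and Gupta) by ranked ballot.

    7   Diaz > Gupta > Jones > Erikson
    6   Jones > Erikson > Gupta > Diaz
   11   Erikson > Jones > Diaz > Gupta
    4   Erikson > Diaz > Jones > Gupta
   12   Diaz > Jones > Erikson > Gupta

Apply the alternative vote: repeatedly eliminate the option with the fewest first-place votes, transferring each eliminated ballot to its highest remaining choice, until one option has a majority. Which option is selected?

Round 1: Diaz 19, Erikson 15, Jones 6, Gupta 0. Gupta has the fewest and is eliminated.
Round 2: Diaz 19, Erikson 15, Jones 6. Jones has the fewest and is eliminated.
Round 3: Erikson 21, Diaz 19. Erikson has a majority.

Erikson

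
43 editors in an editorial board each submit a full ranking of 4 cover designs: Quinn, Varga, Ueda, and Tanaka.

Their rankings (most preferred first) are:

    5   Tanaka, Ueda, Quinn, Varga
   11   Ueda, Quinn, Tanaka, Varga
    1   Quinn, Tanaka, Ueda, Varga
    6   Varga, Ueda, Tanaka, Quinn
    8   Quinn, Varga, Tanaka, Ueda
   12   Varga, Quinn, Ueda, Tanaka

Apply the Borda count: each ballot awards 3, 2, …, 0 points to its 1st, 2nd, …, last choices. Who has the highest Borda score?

Borda scores:
  Quinn: 5·1 + 11·2 + 3 + 6·0 + 8·3 + 12·2 = 78
  Varga: 5·0 + 11·0 + 0 + 6·3 + 8·2 + 12·3 = 70
  Ueda: 5·2 + 11·3 + 1 + 6·2 + 8·0 + 12·1 = 68
  Tanaka: 5·3 + 11·1 + 2 + 6·1 + 8·1 + 12·0 = 42
Quinn has the highest total.

Quinn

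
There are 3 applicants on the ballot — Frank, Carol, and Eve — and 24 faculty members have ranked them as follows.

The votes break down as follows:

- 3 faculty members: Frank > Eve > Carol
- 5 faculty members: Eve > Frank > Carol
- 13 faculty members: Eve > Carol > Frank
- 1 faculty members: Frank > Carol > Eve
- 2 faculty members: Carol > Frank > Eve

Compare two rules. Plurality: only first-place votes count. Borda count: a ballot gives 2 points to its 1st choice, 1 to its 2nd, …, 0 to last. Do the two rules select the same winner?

Plurality first-place counts: Frank 4, Carol 2, Eve 18 → Eve.
Borda totals: Frank 15, Carol 18, Eve 39 → Eve.
The two rules agree on Eve.

Yes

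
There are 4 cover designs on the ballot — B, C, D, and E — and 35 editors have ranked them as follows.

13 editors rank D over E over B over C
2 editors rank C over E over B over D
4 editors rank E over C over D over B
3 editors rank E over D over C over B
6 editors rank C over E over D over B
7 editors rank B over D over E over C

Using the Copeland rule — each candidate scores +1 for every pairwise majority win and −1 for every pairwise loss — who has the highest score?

Pairwise results:
  B vs C: B wins 20–15.
  B vs D: D wins 26–9.
  B vs E: E wins 28–7.
  C vs D: D wins 23–12.
  C vs E: E wins 27–8.
  D vs E: D wins 20–15.
Copeland scores (wins − losses):
  B: 1 − 2 = -1
  C: 0 − 3 = -3
  D: 3 − 0 = 3
  E: 2 − 1 = 1
D has the best Copeland score.

D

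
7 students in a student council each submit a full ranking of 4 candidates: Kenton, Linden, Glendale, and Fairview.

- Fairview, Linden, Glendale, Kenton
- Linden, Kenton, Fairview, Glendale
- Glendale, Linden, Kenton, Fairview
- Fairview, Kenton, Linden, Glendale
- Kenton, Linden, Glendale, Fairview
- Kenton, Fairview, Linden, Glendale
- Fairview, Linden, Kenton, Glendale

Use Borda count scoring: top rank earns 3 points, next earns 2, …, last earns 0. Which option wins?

Borda scores:
  Kenton: 0 + 2 + 1 + 2 + 3 + 3 + 1 = 12
  Linden: 2 + 3 + 2 + 1 + 2 + 1 + 2 = 13
  Glendale: 1 + 0 + 3 + 0 + 1 + 0 + 0 = 5
  Fairview: 3 + 1 + 0 + 3 + 0 + 2 + 3 = 12
Linden has the highest total.

Linden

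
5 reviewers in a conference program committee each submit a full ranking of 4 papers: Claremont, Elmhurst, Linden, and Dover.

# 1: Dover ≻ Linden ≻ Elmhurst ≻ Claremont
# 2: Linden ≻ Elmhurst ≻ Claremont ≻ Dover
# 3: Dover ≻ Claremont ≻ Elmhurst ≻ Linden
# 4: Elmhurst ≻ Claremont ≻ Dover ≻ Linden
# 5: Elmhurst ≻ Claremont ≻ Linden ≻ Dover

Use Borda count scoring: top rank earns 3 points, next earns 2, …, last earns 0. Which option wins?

Elmhurst

Borda scores:
  Claremont: 0 + 1 + 2 + 2 + 2 = 7
  Elmhurst: 1 + 2 + 1 + 3 + 3 = 10
  Linden: 2 + 3 + 0 + 0 + 1 = 6
  Dover: 3 + 0 + 3 + 1 + 0 = 7
Elmhurst has the highest total.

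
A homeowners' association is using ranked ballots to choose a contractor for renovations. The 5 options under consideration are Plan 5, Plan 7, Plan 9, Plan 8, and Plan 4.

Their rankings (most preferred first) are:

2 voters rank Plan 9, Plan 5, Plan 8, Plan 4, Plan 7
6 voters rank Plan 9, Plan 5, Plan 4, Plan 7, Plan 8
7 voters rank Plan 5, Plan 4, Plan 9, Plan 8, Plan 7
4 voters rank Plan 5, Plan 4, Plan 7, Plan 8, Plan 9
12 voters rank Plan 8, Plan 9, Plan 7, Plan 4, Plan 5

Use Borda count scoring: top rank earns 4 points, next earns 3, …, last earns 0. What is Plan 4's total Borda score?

59

Borda scores:
  Plan 5: 2·3 + 6·3 + 7·4 + 4·4 + 12·0 = 68
  Plan 7: 2·0 + 6·1 + 7·0 + 4·2 + 12·2 = 38
  Plan 9: 2·4 + 6·4 + 7·2 + 4·0 + 12·3 = 82
  Plan 8: 2·2 + 6·0 + 7·1 + 4·1 + 12·4 = 63
  Plan 4: 2·1 + 6·2 + 7·3 + 4·3 + 12·1 = 59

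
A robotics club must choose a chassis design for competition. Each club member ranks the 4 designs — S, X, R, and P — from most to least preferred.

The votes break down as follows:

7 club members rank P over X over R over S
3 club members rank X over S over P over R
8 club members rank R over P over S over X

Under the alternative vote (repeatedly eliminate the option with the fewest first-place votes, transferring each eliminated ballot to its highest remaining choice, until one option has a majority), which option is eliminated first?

Round 1: R 8, P 7, X 3, S 0. S has the fewest and is eliminated.
Round 2: R 8, P 7, X 3. X has the fewest and is eliminated.
Round 3: P 10, R 8. P has a majority.

S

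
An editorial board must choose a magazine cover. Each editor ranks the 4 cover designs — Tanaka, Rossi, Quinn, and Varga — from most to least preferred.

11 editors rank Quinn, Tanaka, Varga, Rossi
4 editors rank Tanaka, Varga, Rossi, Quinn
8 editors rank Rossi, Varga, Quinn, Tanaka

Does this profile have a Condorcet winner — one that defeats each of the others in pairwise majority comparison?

No

Head-to-head results (23 voters total):
Tanaka vs Rossi: Tanaka wins 15–8.
Tanaka vs Quinn: Quinn wins 19–4.
Tanaka vs Varga: Tanaka wins 15–8.
Rossi vs Quinn: Rossi wins 12–11.
Rossi vs Varga: Varga wins 15–8.
Quinn vs Varga: Varga wins 12–11.
No candidate beats all others: Tanaka beats Rossi beats Quinn beats Tanaka, a majority cycle.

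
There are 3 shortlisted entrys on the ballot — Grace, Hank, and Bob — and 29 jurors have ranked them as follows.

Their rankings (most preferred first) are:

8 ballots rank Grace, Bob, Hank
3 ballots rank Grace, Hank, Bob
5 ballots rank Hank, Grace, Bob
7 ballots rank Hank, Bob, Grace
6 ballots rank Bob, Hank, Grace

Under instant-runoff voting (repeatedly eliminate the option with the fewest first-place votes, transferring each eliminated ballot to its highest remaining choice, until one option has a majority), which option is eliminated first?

Round 1: Hank 12, Grace 11, Bob 6. Bob has the fewest and is eliminated.
Round 2: Hank 18, Grace 11. Hank has a majority.

Bob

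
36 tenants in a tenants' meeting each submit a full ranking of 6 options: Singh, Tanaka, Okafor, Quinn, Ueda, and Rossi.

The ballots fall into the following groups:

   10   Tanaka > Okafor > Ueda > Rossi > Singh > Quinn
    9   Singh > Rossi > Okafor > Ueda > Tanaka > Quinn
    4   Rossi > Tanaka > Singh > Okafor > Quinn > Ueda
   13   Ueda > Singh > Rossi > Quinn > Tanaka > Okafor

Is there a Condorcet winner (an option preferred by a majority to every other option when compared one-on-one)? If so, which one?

None — there is no Condorcet winner

Head-to-head results (36 voters total):
Singh vs Tanaka: Singh wins 22–14.
Singh vs Okafor: Singh wins 26–10.
Singh vs Quinn: Singh wins 36–0.
Singh vs Ueda: Ueda wins 23–13.
Singh vs Rossi: Singh wins 22–14.
Tanaka vs Okafor: Tanaka wins 27–9.
Tanaka vs Quinn: Tanaka wins 23–13.
Tanaka vs Ueda: Ueda wins 22–14.
Tanaka vs Rossi: Rossi wins 26–10.
Okafor vs Quinn: Okafor wins 23–13.
Okafor vs Ueda: Okafor wins 23–13.
Okafor vs Rossi: Rossi wins 26–10.
Quinn vs Ueda: Ueda wins 32–4.
Quinn vs Rossi: Rossi wins 36–0.
Ueda vs Rossi: Ueda wins 23–13.
No candidate beats all others: Singh beats Okafor beats Ueda beats Singh, a majority cycle.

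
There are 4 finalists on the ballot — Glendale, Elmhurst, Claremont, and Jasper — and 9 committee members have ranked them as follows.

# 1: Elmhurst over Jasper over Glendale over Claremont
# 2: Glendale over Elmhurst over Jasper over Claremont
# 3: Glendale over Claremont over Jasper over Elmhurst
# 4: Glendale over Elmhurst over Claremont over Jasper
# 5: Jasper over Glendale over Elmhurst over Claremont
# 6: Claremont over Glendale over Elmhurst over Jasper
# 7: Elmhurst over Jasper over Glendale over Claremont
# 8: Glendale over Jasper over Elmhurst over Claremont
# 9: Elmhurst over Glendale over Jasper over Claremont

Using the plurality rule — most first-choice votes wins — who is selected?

Glendale

First-place vote totals:
  Glendale: 4
  Elmhurst: 3
  Claremont: 1
  Jasper: 1
Glendale has the most first-place votes.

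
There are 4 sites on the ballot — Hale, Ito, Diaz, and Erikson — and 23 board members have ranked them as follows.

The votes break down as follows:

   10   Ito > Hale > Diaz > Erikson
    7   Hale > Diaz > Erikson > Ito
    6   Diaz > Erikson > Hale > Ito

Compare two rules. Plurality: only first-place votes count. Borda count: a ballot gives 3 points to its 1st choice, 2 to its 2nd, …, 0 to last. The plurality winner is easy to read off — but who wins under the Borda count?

Plurality first-place counts: Hale 7, Ito 10, Diaz 6, Erikson 0 → Ito.
Borda totals: Hale 47, Ito 30, Diaz 42, Erikson 19 → Hale.

Hale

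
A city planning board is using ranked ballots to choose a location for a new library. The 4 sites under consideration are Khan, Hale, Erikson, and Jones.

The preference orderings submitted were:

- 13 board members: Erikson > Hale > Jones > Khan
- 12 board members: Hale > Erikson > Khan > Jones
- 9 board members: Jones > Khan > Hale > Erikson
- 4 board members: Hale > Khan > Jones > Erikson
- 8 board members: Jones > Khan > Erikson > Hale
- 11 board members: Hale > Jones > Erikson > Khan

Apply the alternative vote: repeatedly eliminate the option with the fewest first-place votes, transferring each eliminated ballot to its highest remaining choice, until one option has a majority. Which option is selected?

Hale

Round 1: Hale 27, Jones 17, Erikson 13, Khan 0. Khan has the fewest and is eliminated.
Round 2: Hale 27, Jones 17, Erikson 13. Erikson has the fewest and is eliminated.
Round 3: Hale 40, Jones 17. Hale has a majority.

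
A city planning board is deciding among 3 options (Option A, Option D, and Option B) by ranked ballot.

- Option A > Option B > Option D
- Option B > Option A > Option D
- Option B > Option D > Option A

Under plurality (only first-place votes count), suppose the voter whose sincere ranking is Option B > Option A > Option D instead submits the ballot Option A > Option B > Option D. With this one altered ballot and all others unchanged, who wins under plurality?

First-place totals with the altered ballot: Option A 2, Option D 0, Option B 1.
The switch changes the winner from Option B to Option A.

Option A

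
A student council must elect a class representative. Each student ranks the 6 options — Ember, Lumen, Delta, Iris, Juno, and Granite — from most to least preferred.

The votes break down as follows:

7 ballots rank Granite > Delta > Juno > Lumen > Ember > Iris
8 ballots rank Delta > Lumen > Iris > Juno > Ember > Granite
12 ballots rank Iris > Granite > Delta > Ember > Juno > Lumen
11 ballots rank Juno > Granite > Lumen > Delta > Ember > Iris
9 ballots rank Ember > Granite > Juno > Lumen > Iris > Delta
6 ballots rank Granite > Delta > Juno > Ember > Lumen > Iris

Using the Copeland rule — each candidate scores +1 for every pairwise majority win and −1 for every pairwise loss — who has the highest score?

Granite

Pairwise results:
  Ember vs Lumen: Ember wins 27–26.
  Ember vs Delta: Delta wins 44–9.
  Ember vs Iris: Ember wins 33–20.
  Ember vs Juno: Juno wins 32–21.
  Ember vs Granite: Granite wins 36–17.
  Lumen vs Delta: Delta wins 33–20.
  Lumen vs Iris: Lumen wins 41–12.
  Lumen vs Juno: Juno wins 45–8.
  Lumen vs Granite: Granite wins 45–8.
  Delta vs Iris: Delta wins 32–21.
  Delta vs Juno: Delta wins 33–20.
  Delta vs Granite: Granite wins 45–8.
  Iris vs Juno: Juno wins 33–20.
  Iris vs Granite: Granite wins 33–20.
  Juno vs Granite: Granite wins 34–19.
Copeland scores (wins − losses):
  Ember: 2 − 3 = -1
  Lumen: 1 − 4 = -3
  Delta: 4 − 1 = 3
  Iris: 0 − 5 = -5
  Juno: 3 − 2 = 1
  Granite: 5 − 0 = 5
Granite has the best Copeland score.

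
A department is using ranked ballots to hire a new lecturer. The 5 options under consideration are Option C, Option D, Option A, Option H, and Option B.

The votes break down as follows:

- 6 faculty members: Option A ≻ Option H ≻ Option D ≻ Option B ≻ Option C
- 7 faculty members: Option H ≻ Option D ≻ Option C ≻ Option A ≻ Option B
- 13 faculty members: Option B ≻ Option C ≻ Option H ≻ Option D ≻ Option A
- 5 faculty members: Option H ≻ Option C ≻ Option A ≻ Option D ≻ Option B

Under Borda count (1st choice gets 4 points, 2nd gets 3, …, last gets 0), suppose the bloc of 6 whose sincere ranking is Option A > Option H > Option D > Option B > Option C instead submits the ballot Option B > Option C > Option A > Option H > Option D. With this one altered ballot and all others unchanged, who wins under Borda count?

Borda totals with the altered ballot: Option C 86, Option D 39, Option A 29, Option H 80, Option B 76.
The switch changes the winner from Option H to Option C.

Option C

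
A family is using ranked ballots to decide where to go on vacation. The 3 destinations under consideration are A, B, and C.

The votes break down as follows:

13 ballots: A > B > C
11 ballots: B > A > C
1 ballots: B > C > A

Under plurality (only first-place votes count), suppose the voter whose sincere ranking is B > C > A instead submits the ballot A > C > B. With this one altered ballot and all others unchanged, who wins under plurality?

First-place totals with the altered ballot: A 14, B 11, C 0.
The winner is unchanged: still A.

A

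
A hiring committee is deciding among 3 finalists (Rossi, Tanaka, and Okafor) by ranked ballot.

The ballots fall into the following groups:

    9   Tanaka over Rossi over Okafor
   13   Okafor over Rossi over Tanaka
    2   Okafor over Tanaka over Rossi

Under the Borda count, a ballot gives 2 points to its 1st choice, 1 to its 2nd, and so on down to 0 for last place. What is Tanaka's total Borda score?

Borda scores:
  Rossi: 9·1 + 13·1 + 2·0 = 22
  Tanaka: 9·2 + 13·0 + 2·1 = 20
  Okafor: 9·0 + 13·2 + 2·2 = 30

20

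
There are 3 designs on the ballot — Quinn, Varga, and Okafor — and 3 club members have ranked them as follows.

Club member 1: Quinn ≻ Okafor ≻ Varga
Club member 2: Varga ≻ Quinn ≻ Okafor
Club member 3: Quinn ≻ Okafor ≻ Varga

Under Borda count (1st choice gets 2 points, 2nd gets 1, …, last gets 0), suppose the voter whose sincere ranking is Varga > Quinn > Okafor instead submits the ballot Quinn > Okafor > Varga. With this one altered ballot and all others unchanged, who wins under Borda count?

Borda totals with the altered ballot: Quinn 6, Varga 0, Okafor 3.
The winner is unchanged: still Quinn.

Quinn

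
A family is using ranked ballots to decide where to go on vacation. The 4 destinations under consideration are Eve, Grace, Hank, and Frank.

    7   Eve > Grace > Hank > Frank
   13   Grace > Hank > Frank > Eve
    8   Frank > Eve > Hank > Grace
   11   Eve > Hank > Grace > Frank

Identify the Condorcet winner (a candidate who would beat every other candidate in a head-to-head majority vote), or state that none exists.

None — there is no Condorcet winner

Head-to-head results (39 voters total):
Eve vs Grace: Eve wins 26–13.
Eve vs Hank: Eve wins 26–13.
Eve vs Frank: Frank wins 21–18.
Grace vs Hank: Grace wins 20–19.
Grace vs Frank: Grace wins 31–8.
Hank vs Frank: Hank wins 31–8.
No candidate beats all others: Eve beats Grace beats Frank beats Eve, a majority cycle.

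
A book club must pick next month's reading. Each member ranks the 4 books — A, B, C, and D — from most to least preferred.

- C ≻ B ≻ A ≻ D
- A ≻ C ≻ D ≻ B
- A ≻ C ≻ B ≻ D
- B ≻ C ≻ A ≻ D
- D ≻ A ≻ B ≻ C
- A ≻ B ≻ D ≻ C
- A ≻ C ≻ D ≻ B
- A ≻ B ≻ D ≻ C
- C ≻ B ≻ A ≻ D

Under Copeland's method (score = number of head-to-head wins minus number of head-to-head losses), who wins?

A

Pairwise results:
  A vs B: A wins 6–3.
  A vs C: A wins 6–3.
  A vs D: A wins 8–1.
  B vs C: C wins 5–4.
  B vs D: B wins 6–3.
  C vs D: C wins 6–3.
Copeland scores (wins − losses):
  A: 3 − 0 = 3
  B: 1 − 2 = -1
  C: 2 − 1 = 1
  D: 0 − 3 = -3
A has the best Copeland score.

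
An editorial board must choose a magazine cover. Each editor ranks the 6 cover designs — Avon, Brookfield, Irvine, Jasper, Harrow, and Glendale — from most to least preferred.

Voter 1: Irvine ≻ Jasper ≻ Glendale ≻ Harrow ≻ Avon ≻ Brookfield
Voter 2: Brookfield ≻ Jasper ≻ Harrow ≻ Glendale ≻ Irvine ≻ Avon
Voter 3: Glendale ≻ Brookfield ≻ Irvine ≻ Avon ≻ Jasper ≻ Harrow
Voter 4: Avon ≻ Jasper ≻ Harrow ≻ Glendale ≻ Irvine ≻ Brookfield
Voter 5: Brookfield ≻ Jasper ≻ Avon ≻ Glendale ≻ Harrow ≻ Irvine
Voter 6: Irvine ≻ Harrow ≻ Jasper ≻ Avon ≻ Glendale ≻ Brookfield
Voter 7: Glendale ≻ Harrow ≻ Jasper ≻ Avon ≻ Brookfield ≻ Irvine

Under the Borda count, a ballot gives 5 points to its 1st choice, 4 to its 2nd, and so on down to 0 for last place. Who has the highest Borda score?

Borda scores:
  Avon: 1 + 0 + 2 + 5 + 3 + 2 + 2 = 15
  Brookfield: 0 + 5 + 4 + 0 + 5 + 0 + 1 = 15
  Irvine: 5 + 1 + 3 + 1 + 0 + 5 + 0 = 15
  Jasper: 4 + 4 + 1 + 4 + 4 + 3 + 3 = 23
  Harrow: 2 + 3 + 0 + 3 + 1 + 4 + 4 = 17
  Glendale: 3 + 2 + 5 + 2 + 2 + 1 + 5 = 20
Jasper has the highest total.

Jasper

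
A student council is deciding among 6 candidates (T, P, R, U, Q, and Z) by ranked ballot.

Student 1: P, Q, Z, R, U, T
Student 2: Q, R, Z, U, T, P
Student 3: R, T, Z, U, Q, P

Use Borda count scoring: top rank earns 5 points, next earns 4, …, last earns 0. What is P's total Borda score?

5

Borda scores:
  T: 0 + 1 + 4 = 5
  P: 5 + 0 + 0 = 5
  R: 2 + 4 + 5 = 11
  U: 1 + 2 + 2 = 5
  Q: 4 + 5 + 1 = 10
  Z: 3 + 3 + 3 = 9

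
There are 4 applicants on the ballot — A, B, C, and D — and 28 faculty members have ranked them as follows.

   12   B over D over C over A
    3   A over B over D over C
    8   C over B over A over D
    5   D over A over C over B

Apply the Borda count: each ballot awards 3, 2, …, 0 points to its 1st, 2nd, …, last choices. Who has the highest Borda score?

B

Borda scores:
  A: 12·0 + 3·3 + 8·1 + 5·2 = 27
  B: 12·3 + 3·2 + 8·2 + 5·0 = 58
  C: 12·1 + 3·0 + 8·3 + 5·1 = 41
  D: 12·2 + 3·1 + 8·0 + 5·3 = 42
B has the highest total.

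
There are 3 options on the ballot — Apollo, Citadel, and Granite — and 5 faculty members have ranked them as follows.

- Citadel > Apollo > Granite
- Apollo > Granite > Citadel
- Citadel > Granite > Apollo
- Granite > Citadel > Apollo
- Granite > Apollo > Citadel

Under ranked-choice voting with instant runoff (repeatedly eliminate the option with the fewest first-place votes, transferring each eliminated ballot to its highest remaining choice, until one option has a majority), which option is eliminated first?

Apollo

Round 1: Citadel 2, Granite 2, Apollo 1. Apollo has the fewest and is eliminated.
Round 2: Granite 3, Citadel 2. Granite has a majority.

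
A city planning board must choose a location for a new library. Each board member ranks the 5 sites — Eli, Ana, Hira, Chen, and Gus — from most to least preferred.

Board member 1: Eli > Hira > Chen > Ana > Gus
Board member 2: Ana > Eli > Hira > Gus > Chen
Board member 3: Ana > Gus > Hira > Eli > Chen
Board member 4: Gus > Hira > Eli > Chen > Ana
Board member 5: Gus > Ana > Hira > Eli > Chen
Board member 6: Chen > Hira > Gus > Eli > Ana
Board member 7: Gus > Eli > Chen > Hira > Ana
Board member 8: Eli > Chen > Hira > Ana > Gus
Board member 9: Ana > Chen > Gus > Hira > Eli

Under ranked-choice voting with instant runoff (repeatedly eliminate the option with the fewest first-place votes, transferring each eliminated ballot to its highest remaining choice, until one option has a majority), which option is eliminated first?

Round 1: Ana 3, Gus 3, Eli 2, Chen 1, Hira 0. Hira has the fewest and is eliminated.
Round 2: Ana 3, Gus 3, Eli 2, Chen 1. Chen has the fewest and is eliminated.
Round 3: Gus 4, Ana 3, Eli 2. Eli has the fewest and is eliminated.
Round 4: Ana 5, Gus 4. Ana has a majority.

Hira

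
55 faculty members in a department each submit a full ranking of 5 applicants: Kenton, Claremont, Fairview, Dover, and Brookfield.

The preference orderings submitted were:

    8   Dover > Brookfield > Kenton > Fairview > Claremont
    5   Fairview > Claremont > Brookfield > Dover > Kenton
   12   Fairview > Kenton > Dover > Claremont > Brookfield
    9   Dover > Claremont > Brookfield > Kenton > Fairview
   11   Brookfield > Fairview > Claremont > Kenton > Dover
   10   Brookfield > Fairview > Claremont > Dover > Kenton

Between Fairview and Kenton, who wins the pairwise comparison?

Fairview

Ballots ranking Fairview above Kenton: 5+12+11+10 = 38.
Ballots ranking Kenton above Fairview: 8+9 = 17.
Fairview wins the head-to-head, 38–17.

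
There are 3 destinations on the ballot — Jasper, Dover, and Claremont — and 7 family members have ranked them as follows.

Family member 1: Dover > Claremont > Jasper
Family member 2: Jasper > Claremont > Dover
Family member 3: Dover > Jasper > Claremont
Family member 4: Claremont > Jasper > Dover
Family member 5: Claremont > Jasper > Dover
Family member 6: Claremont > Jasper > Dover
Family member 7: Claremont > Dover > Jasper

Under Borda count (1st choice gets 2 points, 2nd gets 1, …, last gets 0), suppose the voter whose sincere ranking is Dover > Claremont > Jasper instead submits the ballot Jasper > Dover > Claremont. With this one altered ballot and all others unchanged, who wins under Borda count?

Claremont

Borda totals with the altered ballot: Jasper 8, Dover 4, Claremont 9.
The winner is unchanged: still Claremont.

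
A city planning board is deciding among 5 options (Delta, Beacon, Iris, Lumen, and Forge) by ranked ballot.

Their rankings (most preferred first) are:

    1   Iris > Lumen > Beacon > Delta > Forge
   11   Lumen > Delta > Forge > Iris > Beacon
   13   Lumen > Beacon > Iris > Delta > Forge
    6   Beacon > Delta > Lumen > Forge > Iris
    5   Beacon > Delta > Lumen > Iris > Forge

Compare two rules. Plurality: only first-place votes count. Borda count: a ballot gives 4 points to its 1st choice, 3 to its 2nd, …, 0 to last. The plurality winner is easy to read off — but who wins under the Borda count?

Plurality first-place counts: Delta 0, Beacon 11, Iris 1, Lumen 24, Forge 0 → Lumen.
Borda totals: Delta 80, Beacon 85, Iris 46, Lumen 121, Forge 28 → Lumen.

Lumen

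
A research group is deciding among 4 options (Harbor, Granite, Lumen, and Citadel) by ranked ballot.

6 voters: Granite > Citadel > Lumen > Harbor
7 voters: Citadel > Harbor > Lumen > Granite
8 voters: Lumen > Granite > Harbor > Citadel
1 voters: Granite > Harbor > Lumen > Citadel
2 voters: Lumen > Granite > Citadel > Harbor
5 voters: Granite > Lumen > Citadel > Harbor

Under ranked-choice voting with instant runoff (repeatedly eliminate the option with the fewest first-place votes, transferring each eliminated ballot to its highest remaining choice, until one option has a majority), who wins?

Lumen

Round 1: Granite 12, Lumen 10, Citadel 7, Harbor 0. Harbor has the fewest and is eliminated.
Round 2: Granite 12, Lumen 10, Citadel 7. Citadel has the fewest and is eliminated.
Round 3: Lumen 17, Granite 12. Lumen has a majority.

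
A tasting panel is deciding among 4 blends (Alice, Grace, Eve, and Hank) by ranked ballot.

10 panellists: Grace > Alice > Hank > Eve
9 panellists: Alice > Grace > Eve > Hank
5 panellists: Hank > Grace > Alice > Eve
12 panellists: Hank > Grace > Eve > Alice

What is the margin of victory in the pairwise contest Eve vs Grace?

36

Ballots ranking Eve above Grace: 0.
Ballots ranking Grace above Eve: 10+9+5+12 = 36.
Grace wins 36–0, a margin of 36.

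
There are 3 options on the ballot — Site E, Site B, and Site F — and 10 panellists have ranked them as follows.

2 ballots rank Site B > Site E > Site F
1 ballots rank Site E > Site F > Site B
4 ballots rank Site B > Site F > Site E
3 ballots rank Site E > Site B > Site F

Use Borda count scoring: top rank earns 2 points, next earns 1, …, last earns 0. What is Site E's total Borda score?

Borda scores:
  Site E: 2·1 + 2 + 4·0 + 3·2 = 10
  Site B: 2·2 + 0 + 4·2 + 3·1 = 15
  Site F: 2·0 + 1 + 4·1 + 3·0 = 5

10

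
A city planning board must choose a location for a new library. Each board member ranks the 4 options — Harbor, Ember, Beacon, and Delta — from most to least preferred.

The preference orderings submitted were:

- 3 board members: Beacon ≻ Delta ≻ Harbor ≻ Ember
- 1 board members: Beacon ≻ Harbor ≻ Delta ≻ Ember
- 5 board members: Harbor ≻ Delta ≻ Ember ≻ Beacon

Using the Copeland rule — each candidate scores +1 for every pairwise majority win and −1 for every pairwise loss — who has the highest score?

Pairwise results:
  Harbor vs Ember: Harbor wins 9–0.
  Harbor vs Beacon: Harbor wins 5–4.
  Harbor vs Delta: Harbor wins 6–3.
  Ember vs Beacon: Ember wins 5–4.
  Ember vs Delta: Delta wins 9–0.
  Beacon vs Delta: Delta wins 5–4.
Copeland scores (wins − losses):
  Harbor: 3 − 0 = 3
  Ember: 1 − 2 = -1
  Beacon: 0 − 3 = -3
  Delta: 2 − 1 = 1
Harbor has the best Copeland score.

Harbor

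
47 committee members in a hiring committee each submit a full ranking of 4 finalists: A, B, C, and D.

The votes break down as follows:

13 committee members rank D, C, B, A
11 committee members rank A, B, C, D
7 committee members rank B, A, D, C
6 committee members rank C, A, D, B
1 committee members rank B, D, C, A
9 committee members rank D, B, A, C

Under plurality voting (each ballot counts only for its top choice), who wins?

D

First-place vote totals:
  A: 11
  B: 8
  C: 6
  D: 22
D has the most first-place votes.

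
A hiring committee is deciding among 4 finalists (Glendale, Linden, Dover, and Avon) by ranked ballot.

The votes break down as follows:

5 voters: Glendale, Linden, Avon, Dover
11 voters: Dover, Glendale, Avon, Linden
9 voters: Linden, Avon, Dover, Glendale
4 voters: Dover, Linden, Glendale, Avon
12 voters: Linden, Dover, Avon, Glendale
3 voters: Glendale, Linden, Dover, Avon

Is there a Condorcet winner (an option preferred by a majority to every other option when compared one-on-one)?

Head-to-head results (44 voters total):
Glendale vs Linden: Linden wins 25–19.
Glendale vs Dover: Dover wins 36–8.
Glendale vs Avon: Glendale wins 23–21.
Linden vs Dover: Linden wins 29–15.
Linden vs Avon: Linden wins 33–11.
Dover vs Avon: Dover wins 30–14.
Linden beats each rival — Glendale (25–19), Dover (29–15), Avon (33–11) — so Linden is the Condorcet winner.

Yes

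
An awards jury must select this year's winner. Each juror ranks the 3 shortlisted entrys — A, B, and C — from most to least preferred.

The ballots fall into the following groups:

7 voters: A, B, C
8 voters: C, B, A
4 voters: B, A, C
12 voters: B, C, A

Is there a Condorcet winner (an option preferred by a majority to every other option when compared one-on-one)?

Yes

Head-to-head results (31 voters total):
A vs B: B wins 24–7.
A vs C: C wins 20–11.
B vs C: B wins 23–8.
B beats each rival — A (24–7), C (23–8) — so B is the Condorcet winner.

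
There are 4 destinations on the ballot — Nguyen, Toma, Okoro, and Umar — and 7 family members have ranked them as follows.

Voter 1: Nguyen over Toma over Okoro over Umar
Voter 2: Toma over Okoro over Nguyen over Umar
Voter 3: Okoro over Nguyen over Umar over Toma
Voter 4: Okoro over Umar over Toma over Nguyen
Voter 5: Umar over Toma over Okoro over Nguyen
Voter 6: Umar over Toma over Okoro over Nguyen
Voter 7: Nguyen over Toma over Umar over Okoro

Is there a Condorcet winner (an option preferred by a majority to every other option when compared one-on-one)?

No

Head-to-head results (7 voters total):
Nguyen vs Toma: Toma wins 4–3.
Nguyen vs Okoro: Okoro wins 5–2.
Nguyen vs Umar: Nguyen wins 4–3.
Toma vs Okoro: Toma wins 5–2.
Toma vs Umar: Umar wins 4–3.
Okoro vs Umar: Okoro wins 4–3.
No candidate beats all others: Nguyen beats Umar beats Toma beats Nguyen, a majority cycle.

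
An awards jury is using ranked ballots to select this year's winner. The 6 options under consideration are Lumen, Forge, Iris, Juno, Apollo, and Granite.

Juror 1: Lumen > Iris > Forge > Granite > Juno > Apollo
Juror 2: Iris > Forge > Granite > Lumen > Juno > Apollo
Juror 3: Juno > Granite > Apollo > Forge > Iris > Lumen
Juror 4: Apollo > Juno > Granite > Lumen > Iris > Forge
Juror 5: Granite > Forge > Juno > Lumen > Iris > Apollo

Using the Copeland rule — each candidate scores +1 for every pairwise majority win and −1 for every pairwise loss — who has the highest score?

Granite

Pairwise results:
  Lumen vs Forge: Forge wins 3–2.
  Lumen vs Iris: Lumen wins 3–2.
  Lumen vs Juno: Juno wins 3–2.
  Lumen vs Apollo: Lumen wins 3–2.
  Lumen vs Granite: Granite wins 4–1.
  Forge vs Iris: Iris wins 3–2.
  Forge vs Juno: Forge wins 3–2.
  Forge vs Apollo: Forge wins 3–2.
  Forge vs Granite: Granite wins 3–2.
  Iris vs Juno: Juno wins 3–2.
  Iris vs Apollo: Iris wins 3–2.
  Iris vs Granite: Granite wins 3–2.
  Juno vs Apollo: Juno wins 4–1.
  Juno vs Granite: Granite wins 3–2.
  Apollo vs Granite: Granite wins 4–1.
Copeland scores (wins − losses):
  Lumen: 2 − 3 = -1
  Forge: 3 − 2 = 1
  Iris: 2 − 3 = -1
  Juno: 3 − 2 = 1
  Apollo: 0 − 5 = -5
  Granite: 5 − 0 = 5
Granite has the best Copeland score.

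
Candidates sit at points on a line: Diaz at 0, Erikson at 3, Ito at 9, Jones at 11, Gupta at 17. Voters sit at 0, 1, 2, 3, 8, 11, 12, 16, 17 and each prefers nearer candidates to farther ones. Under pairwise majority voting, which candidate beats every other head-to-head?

With single-peaked preferences on a line, the Condorcet winner is the candidate closest to the median voter.
The median voter (position 8) is closest to Ito at 9.
Check: Ito vs Gupta — voters closer to Ito: 7 of 9.

Ito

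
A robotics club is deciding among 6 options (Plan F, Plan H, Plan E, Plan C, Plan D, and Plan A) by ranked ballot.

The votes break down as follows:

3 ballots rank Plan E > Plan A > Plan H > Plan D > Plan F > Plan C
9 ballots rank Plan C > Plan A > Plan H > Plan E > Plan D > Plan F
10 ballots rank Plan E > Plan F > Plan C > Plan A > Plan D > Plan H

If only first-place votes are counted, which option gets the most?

First-place vote totals:
  Plan F: 0
  Plan H: 0
  Plan E: 13
  Plan C: 9
  Plan D: 0
  Plan A: 0
Plan E has the most first-place votes.

Plan E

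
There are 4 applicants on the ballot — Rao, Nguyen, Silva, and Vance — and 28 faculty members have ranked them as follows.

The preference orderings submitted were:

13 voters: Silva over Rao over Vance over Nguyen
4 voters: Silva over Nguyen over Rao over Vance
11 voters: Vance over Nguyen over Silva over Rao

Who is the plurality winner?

Silva

First-place vote totals:
  Rao: 0
  Nguyen: 0
  Silva: 17
  Vance: 11
Silva has the most first-place votes.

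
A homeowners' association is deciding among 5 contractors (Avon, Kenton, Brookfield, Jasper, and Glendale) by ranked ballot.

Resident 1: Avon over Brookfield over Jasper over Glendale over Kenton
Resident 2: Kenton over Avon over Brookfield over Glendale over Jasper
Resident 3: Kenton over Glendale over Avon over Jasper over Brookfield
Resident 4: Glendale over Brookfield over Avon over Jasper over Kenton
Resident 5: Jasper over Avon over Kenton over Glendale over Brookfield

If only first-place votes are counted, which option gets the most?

Kenton

First-place vote totals:
  Avon: 1
  Kenton: 2
  Brookfield: 0
  Jasper: 1
  Glendale: 1
Kenton has the most first-place votes.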